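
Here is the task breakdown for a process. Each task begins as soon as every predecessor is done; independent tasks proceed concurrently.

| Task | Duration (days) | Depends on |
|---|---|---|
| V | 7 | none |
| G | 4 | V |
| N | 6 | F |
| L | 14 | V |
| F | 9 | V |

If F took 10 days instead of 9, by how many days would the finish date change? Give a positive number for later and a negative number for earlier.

1

The binding path is V→F→N = 7+9+6 = 22; finish at 22 days.
F is on the critical path; changing it to 10 makes that path 23 days.
That remains the longest chain; total 23 days.
Change in finish: 23 − 22 = +1 days.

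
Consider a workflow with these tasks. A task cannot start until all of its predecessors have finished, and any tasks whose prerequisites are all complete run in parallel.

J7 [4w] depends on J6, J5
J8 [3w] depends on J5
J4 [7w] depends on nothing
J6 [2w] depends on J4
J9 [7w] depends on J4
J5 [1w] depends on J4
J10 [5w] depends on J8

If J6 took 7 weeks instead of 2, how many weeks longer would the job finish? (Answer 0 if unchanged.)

Critical path before the change: J4→J5→J8→J10 = 7+1+3+5 = 16 giving 16 weeks.
The longest path through J6 is only 13 weeks, so J6 has float 3.
Now J4→J6→J7 = 7+7+4 = 18 is longest, so the finish becomes 18 weeks.
Change in finish: 18 − 16 = +2 weeks.

2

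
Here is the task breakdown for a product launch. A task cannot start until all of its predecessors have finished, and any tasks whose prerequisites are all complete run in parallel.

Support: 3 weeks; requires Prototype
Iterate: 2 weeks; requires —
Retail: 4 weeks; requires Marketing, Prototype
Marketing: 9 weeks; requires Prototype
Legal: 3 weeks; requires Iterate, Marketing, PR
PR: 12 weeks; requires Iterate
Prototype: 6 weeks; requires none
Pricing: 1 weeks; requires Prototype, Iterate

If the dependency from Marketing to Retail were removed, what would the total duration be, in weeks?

Original critical path: Prototype→Marketing→Retail = 6+9+4 = 19 ⇒ 19 weeks.
Without Marketing→Retail, Retail's earliest start moves from 15 to 6.
New critical path: Prototype→Marketing→Legal = 6+9+3 = 18 ⇒ 18 weeks.

18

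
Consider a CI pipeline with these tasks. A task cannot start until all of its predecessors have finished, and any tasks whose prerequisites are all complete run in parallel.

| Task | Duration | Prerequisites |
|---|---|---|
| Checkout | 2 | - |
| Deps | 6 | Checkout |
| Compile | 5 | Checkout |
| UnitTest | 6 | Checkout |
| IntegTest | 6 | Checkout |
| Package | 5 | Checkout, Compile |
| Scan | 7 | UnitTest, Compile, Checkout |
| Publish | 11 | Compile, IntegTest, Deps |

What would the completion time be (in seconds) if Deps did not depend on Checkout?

19

Original critical path: Checkout→Deps→Publish = 2+6+11 = 19 ⇒ 19 seconds.
Without Checkout→Deps, Deps's earliest start moves from 2 to 0.
After: Checkout→IntegTest→Publish = 2+6+11 = 19 → 19 seconds.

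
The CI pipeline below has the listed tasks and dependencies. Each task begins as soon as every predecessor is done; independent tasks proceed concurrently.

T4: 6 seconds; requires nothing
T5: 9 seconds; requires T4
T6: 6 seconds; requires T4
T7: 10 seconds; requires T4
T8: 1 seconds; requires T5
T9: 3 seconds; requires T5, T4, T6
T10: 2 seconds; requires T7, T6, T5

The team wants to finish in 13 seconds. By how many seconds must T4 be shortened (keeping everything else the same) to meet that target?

Current finish: 18 seconds; target: 13.
T4 is on every critical path, so each second cut from T4 cuts the finish by one (this holds down to a finish of 13).
Need 18 − 13 = 5 seconds off T4 → T4 becomes 1 second, finish becomes 13.

5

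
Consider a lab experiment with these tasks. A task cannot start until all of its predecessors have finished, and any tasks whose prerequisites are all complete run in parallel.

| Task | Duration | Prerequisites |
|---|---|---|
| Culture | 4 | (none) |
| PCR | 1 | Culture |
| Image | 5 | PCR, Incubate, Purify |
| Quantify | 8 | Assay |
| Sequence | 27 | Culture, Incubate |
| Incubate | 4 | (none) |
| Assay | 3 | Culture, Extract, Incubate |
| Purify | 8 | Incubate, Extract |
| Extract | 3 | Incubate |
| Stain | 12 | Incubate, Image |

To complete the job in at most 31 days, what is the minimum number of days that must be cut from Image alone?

Current finish: 32 days; target: 31.
Image is on every critical path, so each day cut from Image cuts the finish by one (this holds down to a finish of 31).
Need 32 − 31 = 1 day off Image → Image becomes 4 days, finish becomes 31.

1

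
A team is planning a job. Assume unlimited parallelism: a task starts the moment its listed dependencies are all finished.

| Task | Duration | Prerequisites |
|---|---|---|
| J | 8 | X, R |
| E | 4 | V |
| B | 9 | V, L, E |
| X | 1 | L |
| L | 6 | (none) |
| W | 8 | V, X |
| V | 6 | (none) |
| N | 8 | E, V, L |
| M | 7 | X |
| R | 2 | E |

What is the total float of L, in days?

5

V→E→R→J = 6+4+2+8 = 20 sets the makespan at 20 days.
The longest chain containing L totals 15 days.
So L can slip 11 − 6 = 5 days.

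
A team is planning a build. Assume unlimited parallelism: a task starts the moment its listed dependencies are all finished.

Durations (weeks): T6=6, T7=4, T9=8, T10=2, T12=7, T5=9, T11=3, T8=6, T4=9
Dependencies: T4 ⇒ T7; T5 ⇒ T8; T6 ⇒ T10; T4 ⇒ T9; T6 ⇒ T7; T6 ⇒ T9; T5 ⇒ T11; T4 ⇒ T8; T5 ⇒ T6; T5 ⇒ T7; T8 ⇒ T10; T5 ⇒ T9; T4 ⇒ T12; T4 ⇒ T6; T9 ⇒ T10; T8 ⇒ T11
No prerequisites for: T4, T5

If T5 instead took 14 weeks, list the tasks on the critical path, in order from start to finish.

Baseline: T5→T6→T9→T10 = 9+6+8+2 = 25 → 25 weeks.
T5 lies on that path, so at 14 weeks the path becomes 30 weeks.
The critical path is still T5→T6→T9→T10; finish is now 30 weeks.

T5, T6, T9, T10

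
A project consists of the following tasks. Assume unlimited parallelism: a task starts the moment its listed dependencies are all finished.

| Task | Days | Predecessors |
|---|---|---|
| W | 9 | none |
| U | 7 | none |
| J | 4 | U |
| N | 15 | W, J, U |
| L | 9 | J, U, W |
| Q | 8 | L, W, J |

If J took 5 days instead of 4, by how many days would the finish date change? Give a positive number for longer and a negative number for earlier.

1

The binding path is U→J→L→Q = 7+4+9+8 = 28; finish at 28 days.
J is on the critical path; changing it to 5 makes that path 29 days.
That remains the longest chain; total 29 days.
Change in finish: 29 − 28 = +1 days.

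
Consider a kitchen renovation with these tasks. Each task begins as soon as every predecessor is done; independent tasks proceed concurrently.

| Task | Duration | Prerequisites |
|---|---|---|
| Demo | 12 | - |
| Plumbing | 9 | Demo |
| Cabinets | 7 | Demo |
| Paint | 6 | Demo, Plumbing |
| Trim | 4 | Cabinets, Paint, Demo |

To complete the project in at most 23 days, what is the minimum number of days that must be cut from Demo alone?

8

Current finish: 31 days; target: 23.
Demo is on every critical path, so each day cut from Demo cuts the finish by one (this holds down to a finish of 20).
Need 31 − 23 = 8 days off Demo → Demo becomes 4 days, finish becomes 23.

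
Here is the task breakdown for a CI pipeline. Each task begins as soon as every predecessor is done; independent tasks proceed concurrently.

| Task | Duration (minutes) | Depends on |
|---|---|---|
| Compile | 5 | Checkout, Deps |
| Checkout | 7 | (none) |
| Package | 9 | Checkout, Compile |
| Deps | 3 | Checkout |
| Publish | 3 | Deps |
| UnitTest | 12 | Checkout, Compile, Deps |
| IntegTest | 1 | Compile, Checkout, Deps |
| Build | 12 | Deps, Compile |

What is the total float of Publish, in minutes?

14

Critical path: Checkout→Deps→Compile→UnitTest = 7+3+5+12 = 27, so the finish is 27 minutes.
Longest path through Publish: 13 minutes (earliest finish 13, latest finish 27).
Slack of Publish = 24 − 10 = 14 minutes.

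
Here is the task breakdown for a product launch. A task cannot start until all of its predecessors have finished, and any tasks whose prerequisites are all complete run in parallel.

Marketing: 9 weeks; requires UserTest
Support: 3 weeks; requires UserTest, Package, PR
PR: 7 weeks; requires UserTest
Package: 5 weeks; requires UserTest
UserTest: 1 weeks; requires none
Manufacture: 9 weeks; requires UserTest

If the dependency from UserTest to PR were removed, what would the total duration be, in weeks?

Original critical path: UserTest→PR→Support = 1+7+3 = 11 ⇒ 11 weeks.
Without UserTest→PR, PR's earliest start moves from 1 to 0.
After: UserTest→Manufacture = 1+9 = 10 → 10 weeks.

10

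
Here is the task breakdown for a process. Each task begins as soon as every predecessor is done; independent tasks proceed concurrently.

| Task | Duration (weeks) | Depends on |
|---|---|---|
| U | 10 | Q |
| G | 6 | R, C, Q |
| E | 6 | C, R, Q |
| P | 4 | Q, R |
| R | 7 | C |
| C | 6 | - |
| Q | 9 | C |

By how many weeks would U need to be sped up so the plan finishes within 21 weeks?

4

Current finish: 25 weeks; target: 21.
U is on every critical path, so each week cut from U cuts the finish by one (this holds down to a finish of 21).
Need 25 − 21 = 4 weeks off U → U becomes 6 weeks, finish becomes 21.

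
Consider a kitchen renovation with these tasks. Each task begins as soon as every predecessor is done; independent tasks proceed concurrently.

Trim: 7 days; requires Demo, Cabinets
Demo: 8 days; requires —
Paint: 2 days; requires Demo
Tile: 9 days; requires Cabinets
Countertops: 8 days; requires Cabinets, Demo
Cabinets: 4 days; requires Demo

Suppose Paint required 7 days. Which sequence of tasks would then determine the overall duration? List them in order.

Critical path before the change: Demo→Cabinets→Tile = 8+4+9 = 21 giving 21 days.
The longest path through Paint is only 10 days, so Paint has float 11.
That remains the longest chain; total 21 days.

Demo, Cabinets, Tile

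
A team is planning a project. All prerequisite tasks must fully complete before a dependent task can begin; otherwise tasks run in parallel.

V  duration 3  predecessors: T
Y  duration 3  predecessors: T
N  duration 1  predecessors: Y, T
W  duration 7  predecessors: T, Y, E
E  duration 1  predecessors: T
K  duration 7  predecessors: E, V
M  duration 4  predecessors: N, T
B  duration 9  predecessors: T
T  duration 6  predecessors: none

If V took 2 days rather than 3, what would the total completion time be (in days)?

The binding path is T→V→K = 6+3+7 = 16; finish at 16 days.
Since V is critical, the -1 change carries straight to that chain (now 15 days).
Now T→Y→W = 6+3+7 = 16 is longest, so the finish becomes 16 days.

16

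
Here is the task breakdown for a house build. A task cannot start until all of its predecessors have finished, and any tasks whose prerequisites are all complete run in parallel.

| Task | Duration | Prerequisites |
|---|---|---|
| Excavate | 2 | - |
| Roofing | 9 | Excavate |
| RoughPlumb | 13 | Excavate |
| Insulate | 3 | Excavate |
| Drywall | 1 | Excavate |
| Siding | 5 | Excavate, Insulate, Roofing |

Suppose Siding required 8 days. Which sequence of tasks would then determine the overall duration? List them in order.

Baseline: Excavate→Roofing→Siding = 2+9+5 = 16 → 16 days.
Since Siding is critical, the +3 change carries straight to that chain (now 19 days).
No other chain overtakes it, so the finish is 19 days.

Excavate, Roofing, Siding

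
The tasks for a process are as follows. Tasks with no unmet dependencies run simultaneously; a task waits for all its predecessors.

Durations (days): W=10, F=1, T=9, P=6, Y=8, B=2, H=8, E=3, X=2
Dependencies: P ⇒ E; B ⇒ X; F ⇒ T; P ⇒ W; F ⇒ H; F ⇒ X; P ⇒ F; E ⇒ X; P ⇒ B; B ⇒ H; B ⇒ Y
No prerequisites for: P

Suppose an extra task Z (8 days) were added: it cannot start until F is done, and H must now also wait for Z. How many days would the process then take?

Originally the process takes 16 days.
With Z inserted, H now waits for max(F, B, Z).
New critical path: P→F→Z→H = 6+1+8+8 = 23 ⇒ 23 days.

23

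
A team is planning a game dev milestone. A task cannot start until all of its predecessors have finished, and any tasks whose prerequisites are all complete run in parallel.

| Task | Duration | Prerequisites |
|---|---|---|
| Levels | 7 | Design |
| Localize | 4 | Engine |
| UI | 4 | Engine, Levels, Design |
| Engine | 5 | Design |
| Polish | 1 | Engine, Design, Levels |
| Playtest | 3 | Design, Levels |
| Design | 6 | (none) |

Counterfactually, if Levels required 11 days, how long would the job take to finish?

Critical path before the change: Design→Levels→UI = 6+7+4 = 17 giving 17 days.
Levels lies on that path, so at 11 days the path becomes 21 days.
The critical path is still Design→Levels→UI; finish is now 21 days.

21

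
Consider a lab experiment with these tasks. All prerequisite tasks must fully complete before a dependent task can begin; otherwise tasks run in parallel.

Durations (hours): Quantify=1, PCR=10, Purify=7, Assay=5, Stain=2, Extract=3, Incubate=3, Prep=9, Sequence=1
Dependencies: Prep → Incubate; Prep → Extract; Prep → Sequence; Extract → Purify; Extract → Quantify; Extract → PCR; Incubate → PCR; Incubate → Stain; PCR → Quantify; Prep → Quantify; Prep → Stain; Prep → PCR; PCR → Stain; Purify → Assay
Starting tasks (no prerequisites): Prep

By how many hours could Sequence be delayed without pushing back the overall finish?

Critical path: Prep→Incubate→PCR→Stain = 9+3+10+2 = 24, so the finish is 24 hours.
Longest path through Sequence: 10 hours (earliest finish 10, latest finish 24).
Float = 24 − 10 = 14.

14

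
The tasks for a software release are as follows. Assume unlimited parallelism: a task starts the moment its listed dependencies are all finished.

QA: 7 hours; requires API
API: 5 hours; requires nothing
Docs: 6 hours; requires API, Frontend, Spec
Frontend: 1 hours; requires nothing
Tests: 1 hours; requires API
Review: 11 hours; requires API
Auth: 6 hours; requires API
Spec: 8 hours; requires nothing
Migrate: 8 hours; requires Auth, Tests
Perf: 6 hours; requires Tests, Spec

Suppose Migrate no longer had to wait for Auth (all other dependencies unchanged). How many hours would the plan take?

Before: longest chain API→Auth→Migrate = 5+6+8 = 19, finish 19.
Without Auth→Migrate, Migrate's earliest start moves from 11 to 6.
After: API→Review = 5+11 = 16 → 16 hours.

16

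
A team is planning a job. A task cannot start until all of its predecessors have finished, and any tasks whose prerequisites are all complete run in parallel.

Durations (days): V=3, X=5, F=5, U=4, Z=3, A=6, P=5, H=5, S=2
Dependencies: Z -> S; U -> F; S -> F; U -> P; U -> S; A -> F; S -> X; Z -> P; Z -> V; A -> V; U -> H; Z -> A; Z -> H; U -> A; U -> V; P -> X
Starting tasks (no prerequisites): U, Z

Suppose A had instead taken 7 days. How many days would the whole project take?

Critical path before the change: U→A→F = 4+6+5 = 15 giving 15 days.
Since A is critical, the +1 change carries straight to that chain (now 16 days).
That remains the longest chain; total 16 days.

16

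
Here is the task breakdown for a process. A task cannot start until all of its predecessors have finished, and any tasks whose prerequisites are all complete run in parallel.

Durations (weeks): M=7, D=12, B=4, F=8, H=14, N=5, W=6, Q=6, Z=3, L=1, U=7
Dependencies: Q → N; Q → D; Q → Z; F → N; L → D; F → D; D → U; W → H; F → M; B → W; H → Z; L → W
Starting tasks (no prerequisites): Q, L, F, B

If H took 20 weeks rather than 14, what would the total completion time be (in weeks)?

33

Baseline: B→W→H→Z = 4+6+14+3 = 27 → 27 weeks.
Since H is critical, the +6 change carries straight to that chain (now 33 weeks).
That remains the longest chain; total 33 weeks.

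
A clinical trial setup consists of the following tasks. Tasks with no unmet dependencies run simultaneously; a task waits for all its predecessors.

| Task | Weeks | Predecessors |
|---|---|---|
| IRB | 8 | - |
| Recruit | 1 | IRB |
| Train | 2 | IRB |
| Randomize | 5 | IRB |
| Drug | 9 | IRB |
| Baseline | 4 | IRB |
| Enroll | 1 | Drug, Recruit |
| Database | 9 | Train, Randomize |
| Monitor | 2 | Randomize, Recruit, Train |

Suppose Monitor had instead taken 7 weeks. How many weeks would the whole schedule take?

22

Critical path before the change: IRB→Randomize→Database = 8+5+9 = 22 giving 22 weeks.
The longest path through Monitor is only 15 weeks, so Monitor has float 7.
No other chain overtakes it, so the finish is 22 weeks.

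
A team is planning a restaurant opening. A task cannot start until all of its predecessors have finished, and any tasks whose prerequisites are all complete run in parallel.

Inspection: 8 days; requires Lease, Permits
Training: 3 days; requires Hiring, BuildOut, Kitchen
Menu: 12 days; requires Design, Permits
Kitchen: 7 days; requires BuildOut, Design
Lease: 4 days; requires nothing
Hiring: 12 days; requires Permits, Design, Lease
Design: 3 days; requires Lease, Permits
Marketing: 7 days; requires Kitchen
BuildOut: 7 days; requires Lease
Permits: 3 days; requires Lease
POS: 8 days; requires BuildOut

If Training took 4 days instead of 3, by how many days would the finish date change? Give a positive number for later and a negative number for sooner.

1

Baseline: Lease→Permits→Design→Hiring→Training = 4+3+3+12+3 = 25 → 25 days.
Since Training is critical, the +1 change carries straight to that chain (now 26 days).
That remains the longest chain; total 26 days.
Change in finish: 26 − 25 = +1 days.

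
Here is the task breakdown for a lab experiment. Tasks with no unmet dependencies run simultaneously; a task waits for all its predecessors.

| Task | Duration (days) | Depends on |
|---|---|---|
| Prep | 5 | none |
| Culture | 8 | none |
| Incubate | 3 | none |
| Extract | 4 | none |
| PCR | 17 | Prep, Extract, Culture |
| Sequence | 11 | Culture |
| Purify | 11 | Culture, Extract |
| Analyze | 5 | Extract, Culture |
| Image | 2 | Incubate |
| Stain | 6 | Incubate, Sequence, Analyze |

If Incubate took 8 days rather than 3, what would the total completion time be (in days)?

Critical path before the change: Culture→PCR = 8+17 = 25 giving 25 days.
Incubate is off the critical path — its longest chain is 9 days, giving 16 of slack.
That remains the longest chain; total 25 days.

25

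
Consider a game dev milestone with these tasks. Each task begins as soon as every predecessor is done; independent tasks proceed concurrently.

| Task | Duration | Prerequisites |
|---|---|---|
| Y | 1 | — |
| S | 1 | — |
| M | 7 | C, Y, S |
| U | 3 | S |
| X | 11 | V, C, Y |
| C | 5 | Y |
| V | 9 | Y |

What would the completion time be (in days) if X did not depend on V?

17

With the dependency in place, Y→V→X = 1+9+11 = 21 sets the finish at 21 days.
Without V→X, X's earliest start moves from 10 to 6.
After: Y→C→X = 1+5+11 = 17 → 17 days.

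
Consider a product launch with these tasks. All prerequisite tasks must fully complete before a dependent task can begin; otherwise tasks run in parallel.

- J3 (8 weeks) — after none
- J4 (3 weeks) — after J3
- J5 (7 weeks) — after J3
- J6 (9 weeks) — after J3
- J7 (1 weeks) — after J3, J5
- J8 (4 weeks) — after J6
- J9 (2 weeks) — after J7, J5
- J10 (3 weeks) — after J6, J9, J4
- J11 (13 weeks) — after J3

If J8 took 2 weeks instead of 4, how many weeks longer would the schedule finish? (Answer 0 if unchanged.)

As given, the longest chain is J3→J6→J8 = 8+9+4 = 21, so the finish is 21 weeks.
J8 is on the critical path; changing it to 2 makes that path 19 weeks.
The binding chain switches to J3→J5→J7→J9→J10 = 8+7+1+2+3 = 21; finish 21 weeks.
Change in finish: 21 − 21 = +0 weeks.

0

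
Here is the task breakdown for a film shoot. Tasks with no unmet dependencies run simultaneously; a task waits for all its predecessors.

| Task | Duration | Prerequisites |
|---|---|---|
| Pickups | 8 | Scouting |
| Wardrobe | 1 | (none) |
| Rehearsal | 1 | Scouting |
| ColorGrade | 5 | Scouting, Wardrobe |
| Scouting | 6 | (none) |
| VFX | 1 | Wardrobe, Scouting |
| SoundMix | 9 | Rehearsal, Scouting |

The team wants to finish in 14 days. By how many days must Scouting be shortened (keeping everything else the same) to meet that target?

2

Current finish: 16 days; target: 14.
Scouting is on every critical path, so each day cut from Scouting cuts the finish by one (this holds down to a finish of 11).
Need 16 − 14 = 2 days off Scouting → Scouting becomes 4 days, finish becomes 14.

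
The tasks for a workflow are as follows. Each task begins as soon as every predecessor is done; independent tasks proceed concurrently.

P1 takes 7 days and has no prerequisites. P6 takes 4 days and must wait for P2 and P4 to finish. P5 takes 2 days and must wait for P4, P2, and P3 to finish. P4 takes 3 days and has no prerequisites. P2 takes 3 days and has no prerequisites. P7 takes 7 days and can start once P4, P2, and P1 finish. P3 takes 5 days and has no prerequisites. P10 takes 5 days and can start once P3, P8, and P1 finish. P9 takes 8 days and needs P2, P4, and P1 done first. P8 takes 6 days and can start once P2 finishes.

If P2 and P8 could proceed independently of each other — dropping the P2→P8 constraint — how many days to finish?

15

Original critical path: P1→P9 = 7+8 = 15 ⇒ 15 days.
Without P2→P8, P8's earliest start moves from 3 to 0.
After: P1→P9 = 7+8 = 15 → 15 days.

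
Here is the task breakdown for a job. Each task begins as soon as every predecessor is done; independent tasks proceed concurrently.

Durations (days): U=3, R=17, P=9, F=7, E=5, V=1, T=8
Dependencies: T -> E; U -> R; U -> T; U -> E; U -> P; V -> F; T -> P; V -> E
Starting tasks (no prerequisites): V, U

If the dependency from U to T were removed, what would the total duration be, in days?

Original critical path: U→T→P = 3+8+9 = 20 ⇒ 20 days.
Without U→T, T's earliest start moves from 3 to 0.
After: U→R = 3+17 = 20 → 20 days.

20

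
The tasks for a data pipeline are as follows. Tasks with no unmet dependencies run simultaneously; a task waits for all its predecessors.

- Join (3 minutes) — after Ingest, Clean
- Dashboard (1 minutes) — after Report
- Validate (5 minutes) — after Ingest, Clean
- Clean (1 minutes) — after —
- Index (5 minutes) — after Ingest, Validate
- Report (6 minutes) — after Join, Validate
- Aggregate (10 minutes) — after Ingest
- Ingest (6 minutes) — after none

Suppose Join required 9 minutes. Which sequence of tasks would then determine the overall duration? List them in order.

As given, the longest chain is Ingest→Validate→Report→Dashboard = 6+5+6+1 = 18, so the finish is 18 minutes.
Join is off the critical path — its longest chain is 16 minutes, giving 2 of slack.
The binding chain switches to Ingest→Join→Report→Dashboard = 6+9+6+1 = 22; finish 22 minutes.

Ingest, Join, Report, Dashboard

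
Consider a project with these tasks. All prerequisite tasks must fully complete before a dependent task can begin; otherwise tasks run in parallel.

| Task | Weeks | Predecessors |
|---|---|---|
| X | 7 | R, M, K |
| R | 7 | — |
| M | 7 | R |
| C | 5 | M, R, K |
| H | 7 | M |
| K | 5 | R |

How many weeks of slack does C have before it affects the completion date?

2

The longest chain is R→M→X = 7+7+7 = 21; overall finish 21 weeks.
Longest path through C: 19 weeks (earliest finish 19, latest finish 21).
Float = 21 − 19 = 2.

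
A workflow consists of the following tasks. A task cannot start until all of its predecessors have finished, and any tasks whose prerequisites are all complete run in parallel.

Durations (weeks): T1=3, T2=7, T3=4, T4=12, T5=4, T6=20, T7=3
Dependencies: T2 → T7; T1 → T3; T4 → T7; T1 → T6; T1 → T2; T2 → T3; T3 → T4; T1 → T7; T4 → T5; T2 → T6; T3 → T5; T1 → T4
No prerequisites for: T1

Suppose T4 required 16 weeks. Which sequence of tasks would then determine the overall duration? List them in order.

Baseline: T1→T2→T3→T4→T5 = 3+7+4+12+4 = 30 → 30 weeks.
T4 is on the critical path; changing it to 16 makes that path 34 weeks.
That remains the longest chain; total 34 weeks.

T1, T2, T3, T4, T5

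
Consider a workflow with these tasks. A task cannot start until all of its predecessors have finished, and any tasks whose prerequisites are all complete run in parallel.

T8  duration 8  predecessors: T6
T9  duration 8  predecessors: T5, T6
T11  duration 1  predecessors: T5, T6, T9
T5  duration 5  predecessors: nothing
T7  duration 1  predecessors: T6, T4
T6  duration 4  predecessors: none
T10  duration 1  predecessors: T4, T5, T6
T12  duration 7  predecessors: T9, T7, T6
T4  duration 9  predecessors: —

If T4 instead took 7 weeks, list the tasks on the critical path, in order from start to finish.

T5, T9, T12

As given, the longest chain is T5→T9→T12 = 5+8+7 = 20, so the finish is 20 weeks.
The longest path through T4 is only 17 weeks, so T4 has float 3.
That remains the longest chain; total 20 weeks.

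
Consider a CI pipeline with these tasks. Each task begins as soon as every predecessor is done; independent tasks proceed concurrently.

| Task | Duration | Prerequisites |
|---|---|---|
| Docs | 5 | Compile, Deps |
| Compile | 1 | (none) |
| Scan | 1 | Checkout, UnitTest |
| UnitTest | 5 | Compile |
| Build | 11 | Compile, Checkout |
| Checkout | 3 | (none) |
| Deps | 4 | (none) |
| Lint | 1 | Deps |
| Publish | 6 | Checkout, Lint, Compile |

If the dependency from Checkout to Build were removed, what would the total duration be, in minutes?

12

Original critical path: Checkout→Build = 3+11 = 14 ⇒ 14 minutes.
Without Checkout→Build, Build's earliest start moves from 3 to 1.
After: Compile→Build = 1+11 = 12 → 12 minutes.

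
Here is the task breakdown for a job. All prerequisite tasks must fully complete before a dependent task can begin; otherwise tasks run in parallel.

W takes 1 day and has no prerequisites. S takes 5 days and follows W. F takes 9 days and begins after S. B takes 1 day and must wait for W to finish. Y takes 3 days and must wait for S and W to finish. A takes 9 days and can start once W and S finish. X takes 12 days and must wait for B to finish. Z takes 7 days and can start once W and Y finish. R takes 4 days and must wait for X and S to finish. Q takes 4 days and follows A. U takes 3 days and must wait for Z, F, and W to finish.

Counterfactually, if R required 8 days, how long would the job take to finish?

22

The binding path is W→S→Y→Z→U = 1+5+3+7+3 = 19; finish at 19 days.
R is off the critical path — its longest chain is 18 days, giving 1 of slack.
New critical path: W→B→X→R = 1+1+12+8 = 22 ⇒ 22 days.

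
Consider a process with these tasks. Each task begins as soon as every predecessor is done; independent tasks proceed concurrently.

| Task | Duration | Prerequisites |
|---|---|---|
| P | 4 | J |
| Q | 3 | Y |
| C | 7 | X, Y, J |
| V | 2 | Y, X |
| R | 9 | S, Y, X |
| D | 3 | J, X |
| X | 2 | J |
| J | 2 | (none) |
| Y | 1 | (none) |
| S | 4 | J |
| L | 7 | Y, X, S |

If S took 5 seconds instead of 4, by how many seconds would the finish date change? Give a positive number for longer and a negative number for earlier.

The binding path is J→S→R = 2+4+9 = 15; finish at 15 seconds.
Since S is critical, the +1 change carries straight to that chain (now 16 seconds).
The critical path is still J→S→R; finish is now 16 seconds.
Change in finish: 16 − 15 = +1 seconds.

1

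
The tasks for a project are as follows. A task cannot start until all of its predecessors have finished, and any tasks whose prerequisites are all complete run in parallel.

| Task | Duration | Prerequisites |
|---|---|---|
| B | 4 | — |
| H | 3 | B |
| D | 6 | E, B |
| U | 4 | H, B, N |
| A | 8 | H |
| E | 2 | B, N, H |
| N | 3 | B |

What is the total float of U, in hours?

Critical path: B→H→E→D = 4+3+2+6 = 15, so the finish is 15 hours.
U finishes as early as 11 and must finish by 15.
Float = 15 − 11 = 4.

4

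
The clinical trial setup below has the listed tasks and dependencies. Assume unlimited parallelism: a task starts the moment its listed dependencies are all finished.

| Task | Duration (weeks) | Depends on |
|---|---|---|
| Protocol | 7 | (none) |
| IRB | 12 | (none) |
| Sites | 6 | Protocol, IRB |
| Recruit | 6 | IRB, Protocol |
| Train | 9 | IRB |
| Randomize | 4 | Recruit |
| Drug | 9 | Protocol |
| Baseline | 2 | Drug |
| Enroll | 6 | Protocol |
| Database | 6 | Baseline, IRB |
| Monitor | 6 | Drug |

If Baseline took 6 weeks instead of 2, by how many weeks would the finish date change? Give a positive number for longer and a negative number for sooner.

4

Actual critical path: Protocol→Drug→Baseline→Database = 7+9+2+6 = 24 ⇒ 24 weeks.
Baseline is on the critical path; changing it to 6 makes that path 28 weeks.
That remains the longest chain; total 28 weeks.
Change in finish: 28 − 24 = +4 weeks.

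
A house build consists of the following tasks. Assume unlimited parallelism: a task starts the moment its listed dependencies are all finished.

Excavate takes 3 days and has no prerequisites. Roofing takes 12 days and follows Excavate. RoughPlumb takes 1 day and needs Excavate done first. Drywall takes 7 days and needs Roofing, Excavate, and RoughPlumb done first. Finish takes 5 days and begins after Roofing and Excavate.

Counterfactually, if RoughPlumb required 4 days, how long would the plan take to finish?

22

The binding path is Excavate→Roofing→Drywall = 3+12+7 = 22; finish at 22 days.
RoughPlumb has 11 days of float (longest path through it is 11).
The critical path is still Excavate→Roofing→Drywall; finish is now 22 days.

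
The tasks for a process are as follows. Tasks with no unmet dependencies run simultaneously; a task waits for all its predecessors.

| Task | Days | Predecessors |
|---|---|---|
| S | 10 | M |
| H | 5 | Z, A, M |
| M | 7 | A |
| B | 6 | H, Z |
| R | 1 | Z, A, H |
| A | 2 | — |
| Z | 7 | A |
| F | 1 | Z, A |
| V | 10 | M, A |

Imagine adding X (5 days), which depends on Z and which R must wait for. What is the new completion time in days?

20

Originally the plan takes 20 days.
With X inserted, R now waits for max(Z, A, H, X).
New critical path: A→M→H→B = 2+7+5+6 = 20 ⇒ 20 days.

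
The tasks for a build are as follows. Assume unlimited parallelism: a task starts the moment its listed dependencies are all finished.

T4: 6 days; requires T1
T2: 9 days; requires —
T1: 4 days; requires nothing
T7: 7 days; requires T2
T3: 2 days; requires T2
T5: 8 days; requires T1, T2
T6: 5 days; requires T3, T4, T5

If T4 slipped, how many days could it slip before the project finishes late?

7

The longest chain is T2→T5→T6 = 9+8+5 = 22; overall finish 22 days.
T4 finishes as early as 10 and must finish by 17.
Float = 22 − 15 = 7.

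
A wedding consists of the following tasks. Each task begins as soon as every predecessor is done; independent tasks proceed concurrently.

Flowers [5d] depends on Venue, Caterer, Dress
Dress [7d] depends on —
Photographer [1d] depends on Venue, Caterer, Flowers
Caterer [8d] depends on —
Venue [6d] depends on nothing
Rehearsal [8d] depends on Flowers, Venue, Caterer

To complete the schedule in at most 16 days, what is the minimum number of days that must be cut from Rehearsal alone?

5

Current finish: 21 days; target: 16.
Rehearsal is on every critical path, so each day cut from Rehearsal cuts the finish by one (this holds down to a finish of 14).
Need 21 − 16 = 5 days off Rehearsal → Rehearsal becomes 3 days, finish becomes 16.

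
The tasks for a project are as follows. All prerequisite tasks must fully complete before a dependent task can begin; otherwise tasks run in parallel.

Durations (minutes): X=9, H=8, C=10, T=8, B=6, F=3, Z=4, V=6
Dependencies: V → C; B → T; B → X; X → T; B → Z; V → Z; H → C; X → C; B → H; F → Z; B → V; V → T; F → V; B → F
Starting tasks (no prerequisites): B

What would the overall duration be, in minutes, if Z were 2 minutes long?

25

The binding path is B→F→V→C = 6+3+6+10 = 25; finish at 25 minutes.
Z is off the critical path — its longest chain is 19 minutes, giving 6 of slack.
That remains the longest chain; total 25 minutes.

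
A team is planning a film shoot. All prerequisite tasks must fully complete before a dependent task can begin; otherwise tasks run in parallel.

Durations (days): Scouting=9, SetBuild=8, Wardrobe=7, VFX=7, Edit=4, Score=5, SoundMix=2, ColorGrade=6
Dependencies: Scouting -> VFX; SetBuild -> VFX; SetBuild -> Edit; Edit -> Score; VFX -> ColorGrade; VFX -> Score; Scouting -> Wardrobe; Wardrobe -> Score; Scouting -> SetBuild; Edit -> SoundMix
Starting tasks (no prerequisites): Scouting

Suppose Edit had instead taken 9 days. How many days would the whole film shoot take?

31

Critical path before the change: Scouting→SetBuild→VFX→ColorGrade = 9+8+7+6 = 30 giving 30 days.
Edit is off the critical path — its longest chain is 26 days, giving 4 of slack.
Now Scouting→SetBuild→Edit→Score = 9+8+9+5 = 31 is longest, so the finish becomes 31 days.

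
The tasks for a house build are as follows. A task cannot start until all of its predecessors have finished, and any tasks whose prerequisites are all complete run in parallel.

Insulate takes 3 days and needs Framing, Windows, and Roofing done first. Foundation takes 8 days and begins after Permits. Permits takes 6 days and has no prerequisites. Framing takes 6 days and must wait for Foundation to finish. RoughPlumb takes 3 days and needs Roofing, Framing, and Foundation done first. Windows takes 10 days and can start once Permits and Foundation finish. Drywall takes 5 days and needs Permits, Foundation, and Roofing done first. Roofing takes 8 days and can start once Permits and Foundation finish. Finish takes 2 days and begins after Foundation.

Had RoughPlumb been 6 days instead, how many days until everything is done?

28

As given, the longest chain is Permits→Foundation→Roofing→Drywall = 6+8+8+5 = 27, so the finish is 27 days.
RoughPlumb has 2 days of float (longest path through it is 25).
New critical path: Permits→Foundation→Roofing→RoughPlumb = 6+8+8+6 = 28 ⇒ 28 days.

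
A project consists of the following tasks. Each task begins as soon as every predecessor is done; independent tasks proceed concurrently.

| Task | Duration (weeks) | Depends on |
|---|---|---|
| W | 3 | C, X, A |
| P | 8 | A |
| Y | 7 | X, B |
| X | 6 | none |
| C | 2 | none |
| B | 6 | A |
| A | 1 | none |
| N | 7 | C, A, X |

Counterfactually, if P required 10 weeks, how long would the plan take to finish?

14

Baseline: A→B→Y = 1+6+7 = 14 → 14 weeks.
P is off the critical path — its longest chain is 9 weeks, giving 5 of slack.
The critical path is still A→B→Y; finish is now 14 weeks.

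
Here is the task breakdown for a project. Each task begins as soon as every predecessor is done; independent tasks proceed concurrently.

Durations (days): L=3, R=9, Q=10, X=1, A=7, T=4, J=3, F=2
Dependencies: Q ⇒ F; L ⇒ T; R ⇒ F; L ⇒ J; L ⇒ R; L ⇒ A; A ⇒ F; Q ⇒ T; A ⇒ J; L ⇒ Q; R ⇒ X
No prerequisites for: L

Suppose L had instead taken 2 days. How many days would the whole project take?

16

Critical path before the change: L→Q→T = 3+10+4 = 17 giving 17 days.
L lies on that path, so at 2 days the path becomes 16 days.
The critical path is still L→Q→T; finish is now 16 days.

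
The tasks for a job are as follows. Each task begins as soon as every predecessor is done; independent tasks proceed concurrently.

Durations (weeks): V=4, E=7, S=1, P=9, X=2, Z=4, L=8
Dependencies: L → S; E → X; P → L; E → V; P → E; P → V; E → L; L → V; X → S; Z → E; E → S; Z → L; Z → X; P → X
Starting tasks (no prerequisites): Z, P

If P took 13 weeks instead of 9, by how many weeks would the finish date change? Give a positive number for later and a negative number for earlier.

As given, the longest chain is P→E→L→V = 9+7+8+4 = 28, so the finish is 28 weeks.
P lies on that path, so at 13 weeks the path becomes 32 weeks.
No other chain overtakes it, so the finish is 32 weeks.
Change in finish: 32 − 28 = +4 weeks.

4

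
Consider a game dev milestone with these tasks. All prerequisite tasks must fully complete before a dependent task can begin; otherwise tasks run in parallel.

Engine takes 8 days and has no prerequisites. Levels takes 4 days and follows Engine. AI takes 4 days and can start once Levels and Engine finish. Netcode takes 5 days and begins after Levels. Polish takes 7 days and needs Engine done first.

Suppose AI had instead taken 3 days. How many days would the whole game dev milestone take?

17

Actual critical path: Engine→Levels→Netcode = 8+4+5 = 17 ⇒ 17 days.
The longest path through AI is only 16 days, so AI has float 1.
The critical path is still Engine→Levels→Netcode; finish is now 17 days.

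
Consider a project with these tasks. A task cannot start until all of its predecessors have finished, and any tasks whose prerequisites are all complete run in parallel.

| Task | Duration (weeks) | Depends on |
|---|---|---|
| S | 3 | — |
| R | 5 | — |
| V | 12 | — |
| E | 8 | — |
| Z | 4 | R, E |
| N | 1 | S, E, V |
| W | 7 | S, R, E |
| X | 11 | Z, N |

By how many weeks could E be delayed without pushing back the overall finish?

Critical path: V→N→X = 12+1+11 = 24, so the finish is 24 weeks.
The longest chain containing E totals 23 weeks.
So E can slip 9 − 8 = 1 week.

1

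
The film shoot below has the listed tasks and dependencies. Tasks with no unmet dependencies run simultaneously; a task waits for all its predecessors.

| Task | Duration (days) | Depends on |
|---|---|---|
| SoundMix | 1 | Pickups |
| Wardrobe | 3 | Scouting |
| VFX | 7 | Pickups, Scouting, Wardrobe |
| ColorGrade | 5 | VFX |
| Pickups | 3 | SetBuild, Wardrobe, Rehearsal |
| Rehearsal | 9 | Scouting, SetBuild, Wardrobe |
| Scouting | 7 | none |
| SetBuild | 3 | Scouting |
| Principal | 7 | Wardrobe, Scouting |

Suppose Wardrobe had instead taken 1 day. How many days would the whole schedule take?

The binding path is Scouting→Wardrobe→Rehearsal→Pickups→VFX→ColorGrade = 7+3+9+3+7+5 = 34; finish at 34 days.
Wardrobe lies on that path, so at 1 day the path becomes 32 days.
Now Scouting→SetBuild→Rehearsal→Pickups→VFX→ColorGrade = 7+3+9+3+7+5 = 34 is longest, so the finish becomes 34 days.

34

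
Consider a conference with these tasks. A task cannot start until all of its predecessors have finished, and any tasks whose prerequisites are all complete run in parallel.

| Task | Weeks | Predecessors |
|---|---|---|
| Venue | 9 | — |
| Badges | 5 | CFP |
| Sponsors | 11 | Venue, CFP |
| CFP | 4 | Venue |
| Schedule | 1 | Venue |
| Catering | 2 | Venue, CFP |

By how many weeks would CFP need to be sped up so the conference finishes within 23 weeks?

Current finish: 24 weeks; target: 23.
CFP is on every critical path, so each week cut from CFP cuts the finish by one (this holds down to a finish of 21).
Need 24 − 23 = 1 week off CFP → CFP becomes 3 weeks, finish becomes 23.

1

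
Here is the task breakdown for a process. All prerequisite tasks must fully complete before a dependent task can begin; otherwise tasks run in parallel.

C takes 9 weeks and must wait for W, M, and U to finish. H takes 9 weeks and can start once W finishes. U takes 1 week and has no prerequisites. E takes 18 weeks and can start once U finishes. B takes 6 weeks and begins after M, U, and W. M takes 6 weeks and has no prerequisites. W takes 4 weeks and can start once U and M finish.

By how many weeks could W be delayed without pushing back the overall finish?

0

M→W→H = 6+4+9 = 19 sets the makespan at 19 weeks.
Longest path through W: 19 weeks (earliest finish 10, latest finish 10).
So W can slip 10 − 10 = 0 weeks.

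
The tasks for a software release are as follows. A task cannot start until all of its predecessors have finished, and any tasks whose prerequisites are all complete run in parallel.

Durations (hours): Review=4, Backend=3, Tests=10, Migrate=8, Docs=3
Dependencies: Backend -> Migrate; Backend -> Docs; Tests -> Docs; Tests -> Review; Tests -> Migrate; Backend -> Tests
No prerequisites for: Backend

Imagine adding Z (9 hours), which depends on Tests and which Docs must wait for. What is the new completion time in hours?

Originally the schedule takes 21 hours.
With Z inserted, Docs now waits for max(Backend, Tests, Z).
New critical path: Backend→Tests→Z→Docs = 3+10+9+3 = 25 ⇒ 25 hours.

25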